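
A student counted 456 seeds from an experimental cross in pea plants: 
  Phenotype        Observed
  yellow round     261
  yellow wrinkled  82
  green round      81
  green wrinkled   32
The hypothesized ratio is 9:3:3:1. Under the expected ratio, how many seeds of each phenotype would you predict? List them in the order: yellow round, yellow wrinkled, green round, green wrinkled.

The 9:3:3:1 ratio has 16 parts, so with N = 456 the expected counts are:
  yellow round: 456 × 9/16 = 256.5
  yellow wrinkled: 456 × 3/16 = 85.5
  green round: 456 × 3/16 = 85.5
  green wrinkled: 456 × 1/16 = 28.5

256.5, 85.5, 85.5, 28.5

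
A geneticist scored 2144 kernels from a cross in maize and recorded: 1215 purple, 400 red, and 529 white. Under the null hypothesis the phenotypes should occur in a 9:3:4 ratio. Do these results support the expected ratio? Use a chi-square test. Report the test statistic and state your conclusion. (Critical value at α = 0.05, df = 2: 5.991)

Under the 9:3:4 hypothesis (Σ ratio = 16, N = 2144):
  purple: 2144 × 9/16 = 1206
  red: 2144 × 3/16 = 402
  white: 2144 × 4/16 = 536
χ² = Σ (O − E)² / E
  purple: (1215 − 1206)² / 1206 = 0.0672
  red: (400 − 402)² / 402 = 0.0100
  white: (529 − 536)² / 536 = 0.0914
χ² = 0.0672 + 0.0100 + 0.0914 = 0.1686 ≈ 0.169
Degrees of freedom = 3 − 1 = 2; critical value at α = 0.05 is 5.991.
Since 0.169 < 5.991, we fail to reject the null hypothesis — the data are consistent with the 9:3:4 ratio.

0.169; consistent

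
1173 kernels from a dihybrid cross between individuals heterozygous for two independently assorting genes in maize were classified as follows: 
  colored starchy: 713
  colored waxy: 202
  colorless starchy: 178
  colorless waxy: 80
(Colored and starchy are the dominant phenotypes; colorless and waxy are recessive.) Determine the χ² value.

A dihybrid F₂ with independent assortment and complete dominance at both loci gives a 9:3:3:1 phenotypic ratio.
Total ratio parts = 16. Expected numbers out of 1173:
  colored starchy: 1173 × 9/16 = 659.8125
  colored waxy: 1173 × 3/16 = 219.9375
  colorless starchy: 1173 × 3/16 = 219.9375
  colorless waxy: 1173 × 1/16 = 73.3125
χ² = Σ (O − E)² / E
  colored starchy: (713 − 659.8125)² / 659.8125 = 4.2874
  colored waxy: (202 − 219.9375)² / 219.9375 = 1.4629
  colorless starchy: (178 − 219.9375)² / 219.9375 = 7.9966
  colorless waxy: (80 − 73.3125)² / 73.3125 = 0.6100
χ² = 4.2874 + 1.4629 + 7.9966 + 0.6100 = 14.3569 ≈ 14.357

14.357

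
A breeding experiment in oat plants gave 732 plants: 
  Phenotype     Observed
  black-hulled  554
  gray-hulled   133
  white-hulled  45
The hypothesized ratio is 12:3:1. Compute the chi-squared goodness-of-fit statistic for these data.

The 12:3:1 ratio has 16 parts, so with N = 732 the expected counts are:
  black-hulled: 732 × 12/16 = 549
  gray-hulled: 732 × 3/16 = 137.25
  white-hulled: 732 × 1/16 = 45.75
χ² = Σ (O − E)² / E
  black-hulled: (554 − 549)² / 549 = 0.0455
  gray-hulled: (133 − 137.25)² / 137.25 = 0.1316
  white-hulled: (45 − 45.75)² / 45.75 = 0.0123
χ² = 0.0455 + 0.1316 + 0.0123 = 0.1894 ≈ 0.189

0.189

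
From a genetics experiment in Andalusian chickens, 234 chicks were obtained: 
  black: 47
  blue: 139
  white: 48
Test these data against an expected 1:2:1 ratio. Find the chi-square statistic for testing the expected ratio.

8.282

Expected counts for N = 234 under a 1:2:1 ratio (total parts = 4):
  black: 234 × 1/4 = 58.5
  blue: 234 × 2/4 = 117
  white: 234 × 1/4 = 58.5
χ² = Σ (O − E)² / E
  black: (47 − 58.5)² / 58.5 = 2.2607
  blue: (139 − 117)² / 117 = 4.1368
  white: (48 − 58.5)² / 58.5 = 1.8846
χ² = 2.2607 + 4.1368 + 1.8846 = 8.2821 ≈ 8.282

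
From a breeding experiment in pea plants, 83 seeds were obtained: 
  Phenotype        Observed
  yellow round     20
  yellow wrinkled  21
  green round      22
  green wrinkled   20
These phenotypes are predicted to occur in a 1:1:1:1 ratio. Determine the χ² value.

0.133

The 1:1:1:1 ratio has 4 parts, so with N = 83 the expected counts are:
  yellow round: 83 × 1/4 = 20.75
  yellow wrinkled: 83 × 1/4 = 20.75
  green round: 83 × 1/4 = 20.75
  green wrinkled: 83 × 1/4 = 20.75
χ² = Σ (O − E)² / E
  yellow round: (20 − 20.75)² / 20.75 = 0.0271
  yellow wrinkled: (21 − 20.75)² / 20.75 = 0.0030
  green round: (22 − 20.75)² / 20.75 = 0.0753
  green wrinkled: (20 − 20.75)² / 20.75 = 0.0271
χ² = 0.0271 + 0.0030 + 0.0753 + 0.0271 = 0.1325 ≈ 0.133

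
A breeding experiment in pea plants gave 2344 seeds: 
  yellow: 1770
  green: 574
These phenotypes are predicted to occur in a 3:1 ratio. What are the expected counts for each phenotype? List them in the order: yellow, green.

Under the 3:1 hypothesis (Σ ratio = 4, N = 2344):
  yellow: 2344 × 3/4 = 1758
  green: 2344 × 1/4 = 586

1758, 586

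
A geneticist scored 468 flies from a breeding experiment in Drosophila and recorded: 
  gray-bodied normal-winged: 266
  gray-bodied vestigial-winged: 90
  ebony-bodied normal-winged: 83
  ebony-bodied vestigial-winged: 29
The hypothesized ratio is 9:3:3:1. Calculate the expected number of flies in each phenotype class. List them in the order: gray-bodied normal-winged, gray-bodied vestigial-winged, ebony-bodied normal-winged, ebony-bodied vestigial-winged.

263.25, 87.75, 87.75, 29.25

Under the 9:3:3:1 hypothesis (Σ ratio = 16, N = 468):
  gray-bodied normal-winged: 468 × 9/16 = 263.25
  gray-bodied vestigial-winged: 468 × 3/16 = 87.75
  ebony-bodied normal-winged: 468 × 3/16 = 87.75
  ebony-bodied vestigial-winged: 468 × 1/16 = 29.25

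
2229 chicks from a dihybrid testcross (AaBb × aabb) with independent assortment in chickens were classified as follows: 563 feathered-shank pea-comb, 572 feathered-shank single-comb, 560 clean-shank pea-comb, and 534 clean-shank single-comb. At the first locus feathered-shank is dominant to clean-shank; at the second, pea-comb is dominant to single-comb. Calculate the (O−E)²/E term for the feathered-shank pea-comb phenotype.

A dihybrid testcross with independent assortment gives a 1:1:1:1 ratio.
Total ratio parts = 4. Expected numbers out of 2229:
  feathered-shank pea-comb: 2229 × 1/4 = 557.25
  feathered-shank single-comb: 2229 × 1/4 = 557.25
  clean-shank pea-comb: 2229 × 1/4 = 557.25
  clean-shank single-comb: 2229 × 1/4 = 557.25
Contribution of feathered-shank pea-comb: (563 − 557.25)² / 557.25 = 0.0593

0.059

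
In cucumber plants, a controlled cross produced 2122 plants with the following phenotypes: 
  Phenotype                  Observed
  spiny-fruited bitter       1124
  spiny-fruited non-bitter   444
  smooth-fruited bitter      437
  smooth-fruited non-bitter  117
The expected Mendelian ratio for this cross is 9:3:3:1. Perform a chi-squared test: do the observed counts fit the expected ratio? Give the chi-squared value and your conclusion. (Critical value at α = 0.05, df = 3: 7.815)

15.097; not consistent

Expected counts for N = 2122 under a 9:3:3:1 ratio (total parts = 16):
  spiny-fruited bitter: 2122 × 9/16 = 1193.625
  spiny-fruited non-bitter: 2122 × 3/16 = 397.875
  smooth-fruited bitter: 2122 × 3/16 = 397.875
  smooth-fruited non-bitter: 2122 × 1/16 = 132.625
χ² = Σ (O − E)² / E
  spiny-fruited bitter: (1124 − 1193.625)² / 1193.625 = 4.0613
  spiny-fruited non-bitter: (444 − 397.875)² / 397.875 = 5.3472
  smooth-fruited bitter: (437 − 397.875)² / 397.875 = 3.8474
  smooth-fruited non-bitter: (117 − 132.625)² / 132.625 = 1.8408
χ² = 4.0613 + 5.3472 + 3.8474 + 1.8408 = 15.0967 ≈ 15.097
Degrees of freedom = 4 − 1 = 3; critical value at α = 0.05 is 7.815.
Since 15.097 > 7.815, we reject the null hypothesis — the data do not fit the 9:3:3:1 ratio.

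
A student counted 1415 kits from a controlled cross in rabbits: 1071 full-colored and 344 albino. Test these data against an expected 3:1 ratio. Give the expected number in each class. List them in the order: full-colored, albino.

Total ratio parts = 4. Expected numbers out of 1415:
  full-colored: 1415 × 3/4 = 1061.25
  albino: 1415 × 1/4 = 353.75

1061.25, 353.75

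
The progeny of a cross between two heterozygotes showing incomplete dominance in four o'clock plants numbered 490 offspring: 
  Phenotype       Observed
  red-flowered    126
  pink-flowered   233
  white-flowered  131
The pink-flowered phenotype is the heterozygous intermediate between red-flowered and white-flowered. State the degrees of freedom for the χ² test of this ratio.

2

With incomplete dominance, a heterozygote × heterozygote cross gives a 1:2:1 phenotypic ratio.
A goodness-of-fit test with 3 phenotype classes has df = 3 − 1 = 2.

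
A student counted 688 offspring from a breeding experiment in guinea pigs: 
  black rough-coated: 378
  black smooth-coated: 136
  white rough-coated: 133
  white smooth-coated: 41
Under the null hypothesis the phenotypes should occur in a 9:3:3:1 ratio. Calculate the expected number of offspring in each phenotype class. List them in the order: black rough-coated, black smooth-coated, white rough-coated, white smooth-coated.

Total ratio parts = 16. Expected numbers out of 688:
  black rough-coated: 688 × 9/16 = 387
  black smooth-coated: 688 × 3/16 = 129
  white rough-coated: 688 × 3/16 = 129
  white smooth-coated: 688 × 1/16 = 43

387, 129, 129, 43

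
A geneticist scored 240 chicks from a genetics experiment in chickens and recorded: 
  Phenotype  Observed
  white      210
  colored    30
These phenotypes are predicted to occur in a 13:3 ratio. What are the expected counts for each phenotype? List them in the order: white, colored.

195, 45

Expected counts for N = 240 under a 13:3 ratio (total parts = 16):
  white: 240 × 13/16 = 195
  colored: 240 × 3/16 = 45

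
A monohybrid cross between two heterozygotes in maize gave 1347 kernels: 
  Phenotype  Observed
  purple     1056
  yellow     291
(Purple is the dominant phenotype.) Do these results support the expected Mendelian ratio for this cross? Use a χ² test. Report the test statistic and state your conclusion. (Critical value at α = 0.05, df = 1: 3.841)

For a monohybrid cross between heterozygotes with complete dominance, the expected phenotypic ratio is 3:1.
Expected counts for N = 1347 under a 3:1 ratio (total parts = 4):
  purple: 1347 × 3/4 = 1010.25
  yellow: 1347 × 1/4 = 336.75
χ² = Σ (O − E)² / E
  purple: (1056 − 1010.25)² / 1010.25 = 2.0718
  yellow: (291 − 336.75)² / 336.75 = 6.2155
χ² = 2.0718 + 6.2155 = 8.2873 ≈ 8.287
Degrees of freedom = 2 − 1 = 1; critical value at α = 0.05 is 3.841.
Since 8.287 > 3.841, we reject the null hypothesis — the data do not fit the 3:1 ratio.

8.287; not consistent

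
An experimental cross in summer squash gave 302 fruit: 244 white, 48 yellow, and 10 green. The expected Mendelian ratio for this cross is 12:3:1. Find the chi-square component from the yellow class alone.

The 12:3:1 ratio has 16 parts, so with N = 302 the expected counts are:
  white: 302 × 12/16 = 226.5
  yellow: 302 × 3/16 = 56.625
  green: 302 × 1/16 = 18.875
Contribution of yellow: (48 − 56.625)² / 56.625 = 1.3137

1.314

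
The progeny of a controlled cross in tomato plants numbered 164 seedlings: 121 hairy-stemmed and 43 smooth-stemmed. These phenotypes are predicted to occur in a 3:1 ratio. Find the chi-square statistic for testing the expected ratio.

Expected counts for N = 164 under a 3:1 ratio (total parts = 4):
  hairy-stemmed: 164 × 3/4 = 123
  smooth-stemmed: 164 × 1/4 = 41
χ² = Σ (O − E)² / E
  hairy-stemmed: (121 − 123)² / 123 = 0.0325
  smooth-stemmed: (43 − 41)² / 41 = 0.0976
χ² = 0.0325 + 0.0976 = 0.1301 ≈ 0.130

0.130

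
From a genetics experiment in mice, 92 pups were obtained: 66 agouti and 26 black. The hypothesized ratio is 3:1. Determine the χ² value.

The 3:1 ratio has 4 parts, so with N = 92 the expected counts are:
  agouti: 92 × 3/4 = 69
  black: 92 × 1/4 = 23
χ² = Σ (O − E)² / E
  agouti: (66 − 69)² / 69 = 0.1304
  black: (26 − 23)² / 23 = 0.3913
χ² = 0.1304 + 0.3913 = 0.5217 ≈ 0.522

0.522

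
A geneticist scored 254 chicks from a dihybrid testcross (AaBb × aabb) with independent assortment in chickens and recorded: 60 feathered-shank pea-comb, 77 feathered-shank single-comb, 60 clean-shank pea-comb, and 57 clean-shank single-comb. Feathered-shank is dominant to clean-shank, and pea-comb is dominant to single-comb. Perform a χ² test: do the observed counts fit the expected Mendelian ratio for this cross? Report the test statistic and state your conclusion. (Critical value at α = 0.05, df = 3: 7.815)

3.921; consistent

A dihybrid testcross with independent assortment gives a 1:1:1:1 ratio.
Expected counts for N = 254 under a 1:1:1:1 ratio (total parts = 4):
  feathered-shank pea-comb: 254 × 1/4 = 63.5
  feathered-shank single-comb: 254 × 1/4 = 63.5
  clean-shank pea-comb: 254 × 1/4 = 63.5
  clean-shank single-comb: 254 × 1/4 = 63.5
χ² = Σ (O − E)² / E
  feathered-shank pea-comb: (60 − 63.5)² / 63.5 = 0.1929
  feathered-shank single-comb: (77 − 63.5)² / 63.5 = 2.8701
  clean-shank pea-comb: (60 − 63.5)² / 63.5 = 0.1929
  clean-shank single-comb: (57 − 63.5)² / 63.5 = 0.6654
χ² = 0.1929 + 2.8701 + 0.1929 + 0.6654 = 3.9213 ≈ 3.921
Degrees of freedom = 4 − 1 = 3; critical value at α = 0.05 is 7.815.
Since 3.921 < 7.815, we fail to reject the null hypothesis — the data are consistent with the 1:1:1:1 ratio.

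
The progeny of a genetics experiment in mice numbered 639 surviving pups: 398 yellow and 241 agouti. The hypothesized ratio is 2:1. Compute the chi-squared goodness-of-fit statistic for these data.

5.521

The 2:1 ratio has 3 parts, so with N = 639 the expected counts are:
  yellow: 639 × 2/3 = 426
  agouti: 639 × 1/3 = 213
χ² = Σ (O − E)² / E
  yellow: (398 − 426)² / 426 = 1.8404
  agouti: (241 − 213)² / 213 = 3.6808
χ² = 1.8404 + 3.6808 = 5.5212 ≈ 5.521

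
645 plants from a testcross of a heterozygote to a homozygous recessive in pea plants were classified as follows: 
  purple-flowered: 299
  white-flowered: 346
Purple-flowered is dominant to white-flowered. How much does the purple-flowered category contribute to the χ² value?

1.712

A testcross of a heterozygote (Aa × aa) gives a 1:1 phenotypic ratio.
The 1:1 ratio has 2 parts, so with N = 645 the expected counts are:
  purple-flowered: 645 × 1/2 = 322.5
  white-flowered: 645 × 1/2 = 322.5
Contribution of purple-flowered: (299 − 322.5)² / 322.5 = 1.7124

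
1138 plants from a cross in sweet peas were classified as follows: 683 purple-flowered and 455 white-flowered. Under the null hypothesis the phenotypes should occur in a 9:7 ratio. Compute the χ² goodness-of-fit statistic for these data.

6.564

Expected counts for N = 1138 under a 9:7 ratio (total parts = 16):
  purple-flowered: 1138 × 9/16 = 640.125
  white-flowered: 1138 × 7/16 = 497.875
χ² = Σ (O − E)² / E
  purple-flowered: (683 − 640.125)² / 640.125 = 2.8717
  white-flowered: (455 − 497.875)² / 497.875 = 3.6922
χ² = 2.8717 + 3.6922 = 6.5639 ≈ 6.564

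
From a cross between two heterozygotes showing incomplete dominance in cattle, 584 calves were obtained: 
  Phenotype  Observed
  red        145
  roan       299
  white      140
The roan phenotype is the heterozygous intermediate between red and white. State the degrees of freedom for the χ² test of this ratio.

With incomplete dominance, a heterozygote × heterozygote cross gives a 1:2:1 phenotypic ratio.
A goodness-of-fit test with 3 phenotype classes has df = 3 − 1 = 2.

2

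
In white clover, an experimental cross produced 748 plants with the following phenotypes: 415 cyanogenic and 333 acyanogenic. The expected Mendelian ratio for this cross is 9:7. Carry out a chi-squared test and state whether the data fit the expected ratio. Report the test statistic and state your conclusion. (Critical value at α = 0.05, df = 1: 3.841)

Expected counts for N = 748 under a 9:7 ratio (total parts = 16):
  cyanogenic: 748 × 9/16 = 420.75
  acyanogenic: 748 × 7/16 = 327.25
χ² = Σ (O − E)² / E
  cyanogenic: (415 − 420.75)² / 420.75 = 0.0786
  acyanogenic: (333 − 327.25)² / 327.25 = 0.1010
χ² = 0.0786 + 0.1010 = 0.1796 ≈ 0.180
Degrees of freedom = 2 − 1 = 1; critical value at α = 0.05 is 3.841.
Since 0.180 < 3.841, we fail to reject the null hypothesis — the data are consistent with the 9:7 ratio.

0.180; consistent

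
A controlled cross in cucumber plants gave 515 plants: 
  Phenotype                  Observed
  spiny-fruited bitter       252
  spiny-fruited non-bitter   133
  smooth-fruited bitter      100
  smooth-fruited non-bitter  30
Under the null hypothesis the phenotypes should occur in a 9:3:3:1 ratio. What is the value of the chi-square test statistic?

18.924

Total ratio parts = 16. Expected numbers out of 515:
  spiny-fruited bitter: 515 × 9/16 = 289.6875
  spiny-fruited non-bitter: 515 × 3/16 = 96.5625
  smooth-fruited bitter: 515 × 3/16 = 96.5625
  smooth-fruited non-bitter: 515 × 1/16 = 32.1875
χ² = Σ (O − E)² / E
  spiny-fruited bitter: (252 − 289.6875)² / 289.6875 = 4.9030
  spiny-fruited non-bitter: (133 − 96.5625)² / 96.5625 = 13.7496
  smooth-fruited bitter: (100 − 96.5625)² / 96.5625 = 0.1224
  smooth-fruited non-bitter: (30 − 32.1875)² / 32.1875 = 0.1487
χ² = 4.9030 + 13.7496 + 0.1224 + 0.1487 = 18.9237 ≈ 18.924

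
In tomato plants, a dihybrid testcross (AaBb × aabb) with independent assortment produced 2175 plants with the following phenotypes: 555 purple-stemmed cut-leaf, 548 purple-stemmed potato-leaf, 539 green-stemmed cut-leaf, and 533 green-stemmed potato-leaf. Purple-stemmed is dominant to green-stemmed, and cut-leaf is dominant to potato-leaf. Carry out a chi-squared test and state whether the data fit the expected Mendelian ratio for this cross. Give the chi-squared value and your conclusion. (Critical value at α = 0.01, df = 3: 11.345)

A dihybrid testcross with independent assortment gives a 1:1:1:1 ratio.
The 1:1:1:1 ratio has 4 parts, so with N = 2175 the expected counts are:
  purple-stemmed cut-leaf: 2175 × 1/4 = 543.75
  purple-stemmed potato-leaf: 2175 × 1/4 = 543.75
  green-stemmed cut-leaf: 2175 × 1/4 = 543.75
  green-stemmed potato-leaf: 2175 × 1/4 = 543.75
χ² = Σ (O − E)² / E
  purple-stemmed cut-leaf: (555 − 543.75)² / 543.75 = 0.2328
  purple-stemmed potato-leaf: (548 − 543.75)² / 543.75 = 0.0332
  green-stemmed cut-leaf: (539 − 543.75)² / 543.75 = 0.0415
  green-stemmed potato-leaf: (533 − 543.75)² / 543.75 = 0.2125
χ² = 0.2328 + 0.0332 + 0.0415 + 0.2125 = 0.520
Degrees of freedom = 4 − 1 = 3; critical value at α = 0.01 is 11.345.
Since 0.520 < 11.345, we fail to reject the null hypothesis — the data are consistent with the 1:1:1:1 ratio.

0.520; consistent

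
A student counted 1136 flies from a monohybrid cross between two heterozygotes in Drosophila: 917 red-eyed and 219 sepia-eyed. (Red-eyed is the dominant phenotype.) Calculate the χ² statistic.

For a monohybrid cross between heterozygotes with complete dominance, the expected phenotypic ratio is 3:1.
Expected counts for N = 1136 under a 3:1 ratio (total parts = 4):
  red-eyed: 1136 × 3/4 = 852
  sepia-eyed: 1136 × 1/4 = 284
χ² = Σ (O − E)² / E
  red-eyed: (917 − 852)² / 852 = 4.9589
  sepia-eyed: (219 − 284)² / 284 = 14.8768
χ² = 4.9589 + 14.8768 = 19.8357 ≈ 19.836

19.836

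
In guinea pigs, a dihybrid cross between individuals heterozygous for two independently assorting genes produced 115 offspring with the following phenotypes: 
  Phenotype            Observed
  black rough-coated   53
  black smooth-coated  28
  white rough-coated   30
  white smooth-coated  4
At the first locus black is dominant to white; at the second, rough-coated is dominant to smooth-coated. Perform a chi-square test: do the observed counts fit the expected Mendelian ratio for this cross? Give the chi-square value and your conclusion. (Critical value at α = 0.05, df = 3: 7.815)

8.749; not consistent

A dihybrid F₂ with independent assortment and complete dominance at both loci gives a 9:3:3:1 phenotypic ratio.
Total ratio parts = 16. Expected numbers out of 115:
  black rough-coated: 115 × 9/16 = 64.6875
  black smooth-coated: 115 × 3/16 = 21.5625
  white rough-coated: 115 × 3/16 = 21.5625
  white smooth-coated: 115 × 1/16 = 7.1875
χ² = Σ (O − E)² / E
  black rough-coated: (53 − 64.6875)² / 64.6875 = 2.1117
  black smooth-coated: (28 − 21.5625)² / 21.5625 = 1.9219
  white rough-coated: (30 − 21.5625)² / 21.5625 = 3.3016
  white smooth-coated: (4 − 7.1875)² / 7.1875 = 1.4136
χ² = 2.1117 + 1.9219 + 3.3016 + 1.4136 = 8.7488 ≈ 8.749
Degrees of freedom = 4 − 1 = 3; critical value at α = 0.05 is 7.815.
Since 8.749 > 7.815, we reject the null hypothesis — the data do not fit the 9:3:3:1 ratio.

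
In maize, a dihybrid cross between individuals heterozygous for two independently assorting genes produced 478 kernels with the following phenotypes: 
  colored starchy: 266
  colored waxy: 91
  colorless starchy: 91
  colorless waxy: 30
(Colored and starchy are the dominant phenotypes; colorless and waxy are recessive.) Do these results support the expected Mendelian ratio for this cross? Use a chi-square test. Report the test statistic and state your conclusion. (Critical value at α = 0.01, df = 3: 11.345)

A dihybrid F₂ with independent assortment and complete dominance at both loci gives a 9:3:3:1 phenotypic ratio.
Expected counts for N = 478 under a 9:3:3:1 ratio (total parts = 16):
  colored starchy: 478 × 9/16 = 268.875
  colored waxy: 478 × 3/16 = 89.625
  colorless starchy: 478 × 3/16 = 89.625
  colorless waxy: 478 × 1/16 = 29.875
χ² = Σ (O − E)² / E
  colored starchy: (266 − 268.875)² / 268.875 = 0.0307
  colored waxy: (91 − 89.625)² / 89.625 = 0.0211
  colorless starchy: (91 − 89.625)² / 89.625 = 0.0211
  colorless waxy: (30 − 29.875)² / 29.875 = 0.0005
χ² = 0.0307 + 0.0211 + 0.0211 + 0.0005 = 0.0734 ≈ 0.073
Degrees of freedom = 4 − 1 = 3; critical value at α = 0.01 is 11.345.
Since 0.073 < 11.345, we fail to reject the null hypothesis — the data are consistent with the 9:3:3:1 ratio.

0.073; consistent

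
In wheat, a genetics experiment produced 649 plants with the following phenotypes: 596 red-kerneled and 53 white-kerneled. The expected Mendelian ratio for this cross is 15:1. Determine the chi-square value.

Expected counts for N = 649 under a 15:1 ratio (total parts = 16):
  red-kerneled: 649 × 15/16 = 608.4375
  white-kerneled: 649 × 1/16 = 40.5625
χ² = Σ (O − E)² / E
  red-kerneled: (596 − 608.4375)² / 608.4375 = 0.2542
  white-kerneled: (53 − 40.5625)² / 40.5625 = 3.8137
χ² = 0.2542 + 3.8137 = 4.0679 ≈ 4.068

4.068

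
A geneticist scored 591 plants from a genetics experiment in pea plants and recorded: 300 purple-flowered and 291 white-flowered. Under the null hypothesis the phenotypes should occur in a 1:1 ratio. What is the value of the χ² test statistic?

The 1:1 ratio has 2 parts, so with N = 591 the expected counts are:
  purple-flowered: 591 × 1/2 = 295.5
  white-flowered: 591 × 1/2 = 295.5
χ² = Σ (O − E)² / E
  purple-flowered: (300 − 295.5)² / 295.5 = 0.0685
  white-flowered: (291 − 295.5)² / 295.5 = 0.0685
χ² = 0.0685 + 0.0685 = 0.137

0.137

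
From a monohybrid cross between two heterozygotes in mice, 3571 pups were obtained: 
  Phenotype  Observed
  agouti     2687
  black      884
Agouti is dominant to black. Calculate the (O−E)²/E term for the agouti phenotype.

For a monohybrid cross between heterozygotes with complete dominance, the expected phenotypic ratio is 3:1.
Expected counts for N = 3571 under a 3:1 ratio (total parts = 4):
  agouti: 3571 × 3/4 = 2678.25
  black: 3571 × 1/4 = 892.75
Contribution of agouti: (2687 − 2678.25)² / 2678.25 = 0.0286

0.029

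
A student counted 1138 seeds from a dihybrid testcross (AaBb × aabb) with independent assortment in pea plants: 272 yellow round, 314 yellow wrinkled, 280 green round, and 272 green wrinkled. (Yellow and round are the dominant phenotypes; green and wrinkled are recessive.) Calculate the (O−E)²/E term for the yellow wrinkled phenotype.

3.059

A dihybrid testcross with independent assortment gives a 1:1:1:1 ratio.
Expected counts for N = 1138 under a 1:1:1:1 ratio (total parts = 4):
  yellow round: 1138 × 1/4 = 284.5
  yellow wrinkled: 1138 × 1/4 = 284.5
  green round: 1138 × 1/4 = 284.5
  green wrinkled: 1138 × 1/4 = 284.5
Contribution of yellow wrinkled: (314 − 284.5)² / 284.5 = 3.0589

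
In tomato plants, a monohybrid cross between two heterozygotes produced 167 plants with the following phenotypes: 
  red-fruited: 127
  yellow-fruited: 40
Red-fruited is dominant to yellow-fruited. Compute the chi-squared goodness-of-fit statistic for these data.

0.098

For a monohybrid cross between heterozygotes with complete dominance, the expected phenotypic ratio is 3:1.
Total ratio parts = 4. Expected numbers out of 167:
  red-fruited: 167 × 3/4 = 125.25
  yellow-fruited: 167 × 1/4 = 41.75
χ² = Σ (O − E)² / E
  red-fruited: (127 − 125.25)² / 125.25 = 0.0245
  yellow-fruited: (40 − 41.75)² / 41.75 = 0.0734
χ² = 0.0245 + 0.0734 = 0.0979 ≈ 0.098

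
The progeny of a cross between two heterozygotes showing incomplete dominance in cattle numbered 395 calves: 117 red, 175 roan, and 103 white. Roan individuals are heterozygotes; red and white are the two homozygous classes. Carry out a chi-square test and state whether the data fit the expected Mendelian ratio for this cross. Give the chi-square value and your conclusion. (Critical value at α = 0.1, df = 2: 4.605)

6.119; not consistent

With incomplete dominance, a heterozygote × heterozygote cross gives a 1:2:1 phenotypic ratio.
Under the 1:2:1 hypothesis (Σ ratio = 4, N = 395):
  red: 395 × 1/4 = 98.75
  roan: 395 × 2/4 = 197.5
  white: 395 × 1/4 = 98.75
χ² = Σ (O − E)² / E
  red: (117 − 98.75)² / 98.75 = 3.3728
  roan: (175 − 197.5)² / 197.5 = 2.5633
  white: (103 − 98.75)² / 98.75 = 0.1829
χ² = 3.3728 + 2.5633 + 0.1829 = 6.119
Degrees of freedom = 3 − 1 = 2; critical value at α = 0.1 is 4.605.
Since 6.119 > 4.605, we reject the null hypothesis — the data do not fit the 1:2:1 ratio.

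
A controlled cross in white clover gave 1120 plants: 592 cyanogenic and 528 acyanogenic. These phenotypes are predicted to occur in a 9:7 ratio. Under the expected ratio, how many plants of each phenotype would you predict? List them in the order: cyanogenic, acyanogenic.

Total ratio parts = 16. Expected numbers out of 1120:
  cyanogenic: 1120 × 9/16 = 630
  acyanogenic: 1120 × 7/16 = 490

630, 490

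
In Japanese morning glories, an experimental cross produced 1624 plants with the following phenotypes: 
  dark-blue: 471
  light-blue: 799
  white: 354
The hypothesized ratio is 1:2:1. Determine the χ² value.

17.275

Expected counts for N = 1624 under a 1:2:1 ratio (total parts = 4):
  dark-blue: 1624 × 1/4 = 406
  light-blue: 1624 × 2/4 = 812
  white: 1624 × 1/4 = 406
χ² = Σ (O − E)² / E
  dark-blue: (471 − 406)² / 406 = 10.4064
  light-blue: (799 − 812)² / 812 = 0.2081
  white: (354 − 406)² / 406 = 6.6601
χ² = 10.4064 + 0.2081 + 6.6601 = 17.2746 ≈ 17.275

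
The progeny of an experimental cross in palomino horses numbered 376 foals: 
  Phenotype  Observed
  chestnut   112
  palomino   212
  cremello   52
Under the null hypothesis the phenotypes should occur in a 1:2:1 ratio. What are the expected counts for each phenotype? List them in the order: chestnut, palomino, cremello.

Total ratio parts = 4. Expected numbers out of 376:
  chestnut: 376 × 1/4 = 94
  palomino: 376 × 2/4 = 188
  cremello: 376 × 1/4 = 94

94, 188, 94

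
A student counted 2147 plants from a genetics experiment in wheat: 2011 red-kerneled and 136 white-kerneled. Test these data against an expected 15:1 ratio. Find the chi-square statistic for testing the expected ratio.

0.026

The 15:1 ratio has 16 parts, so with N = 2147 the expected counts are:
  red-kerneled: 2147 × 15/16 = 2012.8125
  white-kerneled: 2147 × 1/16 = 134.1875
χ² = Σ (O − E)² / E
  red-kerneled: (2011 − 2012.8125)² / 2012.8125 = 0.0016
  white-kerneled: (136 − 134.1875)² / 134.1875 = 0.0245
χ² = 0.0016 + 0.0245 = 0.0261 ≈ 0.026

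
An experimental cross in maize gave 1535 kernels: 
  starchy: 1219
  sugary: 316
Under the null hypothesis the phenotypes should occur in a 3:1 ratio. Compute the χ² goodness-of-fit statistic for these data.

Total ratio parts = 4. Expected numbers out of 1535:
  starchy: 1535 × 3/4 = 1151.25
  sugary: 1535 × 1/4 = 383.75
χ² = Σ (O − E)² / E
  starchy: (1219 − 1151.25)² / 1151.25 = 3.9870
  sugary: (316 − 383.75)² / 383.75 = 11.9611
χ² = 3.9870 + 11.9611 = 15.9481 ≈ 15.948

15.948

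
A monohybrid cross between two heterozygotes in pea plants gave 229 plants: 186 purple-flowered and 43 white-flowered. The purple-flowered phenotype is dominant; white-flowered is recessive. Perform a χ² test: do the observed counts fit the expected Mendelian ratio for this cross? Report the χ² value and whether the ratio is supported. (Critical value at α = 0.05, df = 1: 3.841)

For a monohybrid cross between heterozygotes with complete dominance, the expected phenotypic ratio is 3:1.
Expected counts for N = 229 under a 3:1 ratio (total parts = 4):
  purple-flowered: 229 × 3/4 = 171.75
  white-flowered: 229 × 1/4 = 57.25
χ² = Σ (O − E)² / E
  purple-flowered: (186 − 171.75)² / 171.75 = 1.1823
  white-flowered: (43 − 57.25)² / 57.25 = 3.5469
χ² = 1.1823 + 3.5469 = 4.7292 ≈ 4.729
Degrees of freedom = 2 − 1 = 1; critical value at α = 0.05 is 3.841.
Since 4.729 > 3.841, we reject the null hypothesis — the data do not fit the 3:1 ratio.

4.729; not consistent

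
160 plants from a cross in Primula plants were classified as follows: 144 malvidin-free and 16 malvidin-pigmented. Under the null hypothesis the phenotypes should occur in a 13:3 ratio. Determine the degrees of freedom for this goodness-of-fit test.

1

A goodness-of-fit test with 2 phenotype classes has df = 2 − 1 = 1.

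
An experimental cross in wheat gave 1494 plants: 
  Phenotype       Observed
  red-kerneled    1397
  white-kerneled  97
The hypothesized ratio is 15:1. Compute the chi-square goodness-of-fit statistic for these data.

0.150

The 15:1 ratio has 16 parts, so with N = 1494 the expected counts are:
  red-kerneled: 1494 × 15/16 = 1400.625
  white-kerneled: 1494 × 1/16 = 93.375
χ² = Σ (O − E)² / E
  red-kerneled: (1397 − 1400.625)² / 1400.625 = 0.0094
  white-kerneled: (97 − 93.375)² / 93.375 = 0.1407
χ² = 0.0094 + 0.1407 = 0.1501 ≈ 0.150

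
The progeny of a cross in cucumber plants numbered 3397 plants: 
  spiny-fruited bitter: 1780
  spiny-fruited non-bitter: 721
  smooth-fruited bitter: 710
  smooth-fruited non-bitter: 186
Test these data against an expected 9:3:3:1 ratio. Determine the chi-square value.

31.692

The 9:3:3:1 ratio has 16 parts, so with N = 3397 the expected counts are:
  spiny-fruited bitter: 3397 × 9/16 = 1910.8125
  spiny-fruited non-bitter: 3397 × 3/16 = 636.9375
  smooth-fruited bitter: 3397 × 3/16 = 636.9375
  smooth-fruited non-bitter: 3397 × 1/16 = 212.3125
χ² = Σ (O − E)² / E
  spiny-fruited bitter: (1780 − 1910.8125)² / 1910.8125 = 8.9553
  spiny-fruited non-bitter: (721 − 636.9375)² / 636.9375 = 11.0945
  smooth-fruited bitter: (710 − 636.9375)² / 636.9375 = 8.3809
  smooth-fruited non-bitter: (186 − 212.3125)² / 212.3125 = 3.2610
χ² = 8.9553 + 11.0945 + 8.3809 + 3.2610 = 31.6917 ≈ 31.692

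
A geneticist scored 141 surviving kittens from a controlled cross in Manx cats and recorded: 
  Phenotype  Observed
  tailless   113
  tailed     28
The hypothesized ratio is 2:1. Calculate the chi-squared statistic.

Expected counts for N = 141 under a 2:1 ratio (total parts = 3):
  tailless: 141 × 2/3 = 94
  tailed: 141 × 1/3 = 47
χ² = Σ (O − E)² / E
  tailless: (113 − 94)² / 94 = 3.8404
  tailed: (28 − 47)² / 47 = 7.6809
χ² = 3.8404 + 7.6809 = 11.5213 ≈ 11.521

11.521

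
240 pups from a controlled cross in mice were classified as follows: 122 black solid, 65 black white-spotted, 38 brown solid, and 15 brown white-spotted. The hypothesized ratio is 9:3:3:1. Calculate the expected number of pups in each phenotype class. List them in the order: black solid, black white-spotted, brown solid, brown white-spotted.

135, 45, 45, 15

Expected counts for N = 240 under a 9:3:3:1 ratio (total parts = 16):
  black solid: 240 × 9/16 = 135
  black white-spotted: 240 × 3/16 = 45
  brown solid: 240 × 3/16 = 45
  brown white-spotted: 240 × 1/16 = 15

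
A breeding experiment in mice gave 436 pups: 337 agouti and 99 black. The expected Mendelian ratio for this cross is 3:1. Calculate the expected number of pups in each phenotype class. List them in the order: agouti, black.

327, 109

The 3:1 ratio has 4 parts, so with N = 436 the expected counts are:
  agouti: 436 × 3/4 = 327
  black: 436 × 1/4 = 109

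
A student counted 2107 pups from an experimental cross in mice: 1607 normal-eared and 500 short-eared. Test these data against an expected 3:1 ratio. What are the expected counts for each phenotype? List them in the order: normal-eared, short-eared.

Total ratio parts = 4. Expected numbers out of 2107:
  normal-eared: 2107 × 3/4 = 1580.25
  short-eared: 2107 × 1/4 = 526.75

1580.25, 526.75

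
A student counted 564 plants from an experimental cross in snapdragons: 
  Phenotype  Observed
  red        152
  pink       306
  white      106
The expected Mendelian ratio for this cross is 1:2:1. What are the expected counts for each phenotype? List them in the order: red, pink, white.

Under the 1:2:1 hypothesis (Σ ratio = 4, N = 564):
  red: 564 × 1/4 = 141
  pink: 564 × 2/4 = 282
  white: 564 × 1/4 = 141

141, 282, 141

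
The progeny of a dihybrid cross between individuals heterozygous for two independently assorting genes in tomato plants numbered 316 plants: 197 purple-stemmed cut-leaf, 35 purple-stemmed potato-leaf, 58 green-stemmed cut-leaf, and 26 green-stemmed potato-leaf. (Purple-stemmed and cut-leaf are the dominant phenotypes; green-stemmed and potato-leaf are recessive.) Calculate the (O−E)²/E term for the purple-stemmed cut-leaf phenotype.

2.085

A dihybrid F₂ with independent assortment and complete dominance at both loci gives a 9:3:3:1 phenotypic ratio.
Total ratio parts = 16. Expected numbers out of 316:
  purple-stemmed cut-leaf: 316 × 9/16 = 177.75
  purple-stemmed potato-leaf: 316 × 3/16 = 59.25
  green-stemmed cut-leaf: 316 × 3/16 = 59.25
  green-stemmed potato-leaf: 316 × 1/16 = 19.75
Contribution of purple-stemmed cut-leaf: (197 − 177.75)² / 177.75 = 2.0847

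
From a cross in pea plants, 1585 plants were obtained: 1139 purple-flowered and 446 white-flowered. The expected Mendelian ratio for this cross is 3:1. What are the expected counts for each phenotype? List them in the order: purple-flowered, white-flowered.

1188.75, 396.25

The 3:1 ratio has 4 parts, so with N = 1585 the expected counts are:
  purple-flowered: 1585 × 3/4 = 1188.75
  white-flowered: 1585 × 1/4 = 396.25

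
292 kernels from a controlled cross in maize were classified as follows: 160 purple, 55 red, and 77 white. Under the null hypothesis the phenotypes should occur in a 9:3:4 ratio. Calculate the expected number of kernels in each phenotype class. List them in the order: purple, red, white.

164.25, 54.75, 73

The 9:3:4 ratio has 16 parts, so with N = 292 the expected counts are:
  purple: 292 × 9/16 = 164.25
  red: 292 × 3/16 = 54.75
  white: 292 × 4/16 = 73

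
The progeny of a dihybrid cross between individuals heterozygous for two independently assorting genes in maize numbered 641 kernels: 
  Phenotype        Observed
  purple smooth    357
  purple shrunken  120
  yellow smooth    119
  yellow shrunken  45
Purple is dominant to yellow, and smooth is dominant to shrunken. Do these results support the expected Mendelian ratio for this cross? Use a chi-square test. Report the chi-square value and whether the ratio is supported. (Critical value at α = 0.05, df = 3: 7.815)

A dihybrid F₂ with independent assortment and complete dominance at both loci gives a 9:3:3:1 phenotypic ratio.
The 9:3:3:1 ratio has 16 parts, so with N = 641 the expected counts are:
  purple smooth: 641 × 9/16 = 360.5625
  purple shrunken: 641 × 3/16 = 120.1875
  yellow smooth: 641 × 3/16 = 120.1875
  yellow shrunken: 641 × 1/16 = 40.0625
χ² = Σ (O − E)² / E
  purple smooth: (357 − 360.5625)² / 360.5625 = 0.0352
  purple shrunken: (120 − 120.1875)² / 120.1875 = 0.0003
  yellow smooth: (119 − 120.1875)² / 120.1875 = 0.0117
  yellow shrunken: (45 − 40.0625)² / 40.0625 = 0.6085
χ² = 0.0352 + 0.0003 + 0.0117 + 0.6085 = 0.6557 ≈ 0.656
Degrees of freedom = 4 − 1 = 3; critical value at α = 0.05 is 7.815.
Since 0.656 < 7.815, we fail to reject the null hypothesis — the data are consistent with the 9:3:3:1 ratio.

0.656; consistent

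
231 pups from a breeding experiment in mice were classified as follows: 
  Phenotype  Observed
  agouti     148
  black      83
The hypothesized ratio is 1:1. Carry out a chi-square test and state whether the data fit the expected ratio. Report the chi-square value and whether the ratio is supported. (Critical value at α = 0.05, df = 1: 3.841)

18.290; not consistent

Under the 1:1 hypothesis (Σ ratio = 2, N = 231):
  agouti: 231 × 1/2 = 115.5
  black: 231 × 1/2 = 115.5
χ² = Σ (O − E)² / E
  agouti: (148 − 115.5)² / 115.5 = 9.1450
  black: (83 − 115.5)² / 115.5 = 9.1450
χ² = 9.1450 + 9.1450 = 18.290
Degrees of freedom = 2 − 1 = 1; critical value at α = 0.05 is 3.841.
Since 18.290 > 3.841, we reject the null hypothesis — the data do not fit the 1:1 ratio.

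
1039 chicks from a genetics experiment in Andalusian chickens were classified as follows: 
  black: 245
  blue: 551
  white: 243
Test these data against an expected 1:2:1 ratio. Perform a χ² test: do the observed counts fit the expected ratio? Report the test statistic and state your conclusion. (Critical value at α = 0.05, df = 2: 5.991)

Total ratio parts = 4. Expected numbers out of 1039:
  black: 1039 × 1/4 = 259.75
  blue: 1039 × 2/4 = 519.5
  white: 1039 × 1/4 = 259.75
χ² = Σ (O − E)² / E
  black: (245 − 259.75)² / 259.75 = 0.8376
  blue: (551 − 519.5)² / 519.5 = 1.9100
  white: (243 − 259.75)² / 259.75 = 1.0801
χ² = 0.8376 + 1.9100 + 1.0801 = 3.8277 ≈ 3.828
Degrees of freedom = 3 − 1 = 2; critical value at α = 0.05 is 5.991.
Since 3.828 < 5.991, we fail to reject the null hypothesis — the data are consistent with the 1:2:1 ratio.

3.828; consistent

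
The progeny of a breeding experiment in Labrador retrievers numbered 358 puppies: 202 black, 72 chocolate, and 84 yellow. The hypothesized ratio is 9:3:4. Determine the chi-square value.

The 9:3:4 ratio has 16 parts, so with N = 358 the expected counts are:
  black: 358 × 9/16 = 201.375
  chocolate: 358 × 3/16 = 67.125
  yellow: 358 × 4/16 = 89.5
χ² = Σ (O − E)² / E
  black: (202 − 201.375)² / 201.375 = 0.0019
  chocolate: (72 − 67.125)² / 67.125 = 0.3541
  yellow: (84 − 89.5)² / 89.5 = 0.3380
χ² = 0.0019 + 0.3541 + 0.3380 = 0.694

0.694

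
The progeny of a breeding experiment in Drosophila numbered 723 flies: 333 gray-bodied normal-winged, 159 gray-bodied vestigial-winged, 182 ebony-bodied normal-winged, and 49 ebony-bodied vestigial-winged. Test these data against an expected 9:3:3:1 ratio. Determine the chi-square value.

Total ratio parts = 16. Expected numbers out of 723:
  gray-bodied normal-winged: 723 × 9/16 = 406.6875
  gray-bodied vestigial-winged: 723 × 3/16 = 135.5625
  ebony-bodied normal-winged: 723 × 3/16 = 135.5625
  ebony-bodied vestigial-winged: 723 × 1/16 = 45.1875
χ² = Σ (O − E)² / E
  gray-bodied normal-winged: (333 − 406.6875)² / 406.6875 = 13.3514
  gray-bodied vestigial-winged: (159 − 135.5625)² / 135.5625 = 4.0521
  ebony-bodied normal-winged: (182 − 135.5625)² / 135.5625 = 15.9074
  ebony-bodied vestigial-winged: (49 − 45.1875)² / 45.1875 = 0.3217
χ² = 13.3514 + 4.0521 + 15.9074 + 0.3217 = 33.6326 ≈ 33.633

33.633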